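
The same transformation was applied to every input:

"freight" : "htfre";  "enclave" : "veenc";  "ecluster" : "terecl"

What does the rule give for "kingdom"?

omkin

The rule is to move the first 3 characters to the end (rotate left by 3), then delete the first 2 characters.
For "kingdom", step one produces "gdomkin"; step two turns that into "omkin".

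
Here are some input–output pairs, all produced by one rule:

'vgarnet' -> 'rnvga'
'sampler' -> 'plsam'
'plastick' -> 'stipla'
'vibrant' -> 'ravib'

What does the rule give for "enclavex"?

The transformation: delete the last 2 characters, then move the first 3 characters to the end (rotate left by 3).
For "enclavex" the result is "lavenc".
(Check on "vibrant": → "vibra" → "ravib" ✓)

lavenc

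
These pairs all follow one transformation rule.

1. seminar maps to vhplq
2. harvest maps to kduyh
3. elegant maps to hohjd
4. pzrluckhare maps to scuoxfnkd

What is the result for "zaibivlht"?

cdlelyo

The pattern: delete the last 2 characters, then shift every letter 3 places forward in the alphabet (wrapping around).
So "zaibivlht" becomes "cdlelyo".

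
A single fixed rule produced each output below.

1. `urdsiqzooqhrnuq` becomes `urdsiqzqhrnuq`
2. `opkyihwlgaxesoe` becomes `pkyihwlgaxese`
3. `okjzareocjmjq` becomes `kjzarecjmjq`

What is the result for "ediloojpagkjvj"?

The transformation: remove every "o".
Applying that to "ediloojpagkjvj" gives "ediljpagkjvj".

ediljpagkjvj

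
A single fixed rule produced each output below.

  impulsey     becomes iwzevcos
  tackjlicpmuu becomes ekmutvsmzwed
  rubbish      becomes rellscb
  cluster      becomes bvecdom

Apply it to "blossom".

What's happening: shift every letter 10 places forward in the alphabet (wrapping around), then swap the first and last characters.
Doing the same to "blossom": "wvyccyl".

wvyccyl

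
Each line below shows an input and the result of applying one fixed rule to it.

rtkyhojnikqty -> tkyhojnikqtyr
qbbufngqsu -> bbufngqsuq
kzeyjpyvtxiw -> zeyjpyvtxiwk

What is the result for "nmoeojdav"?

Each output is the input with this applied: move the first character to the end.
So "nmoeojdav" becomes "moeojdavn".

moeojdavn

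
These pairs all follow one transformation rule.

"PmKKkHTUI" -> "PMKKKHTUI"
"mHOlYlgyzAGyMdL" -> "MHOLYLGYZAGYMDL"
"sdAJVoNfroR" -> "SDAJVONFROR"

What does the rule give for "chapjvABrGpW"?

In each case the input is transformed by: convert every letter to uppercase.
On "chapjvABrGpW" that produces "CHAPJVABRGPW".

CHAPJVABRGPW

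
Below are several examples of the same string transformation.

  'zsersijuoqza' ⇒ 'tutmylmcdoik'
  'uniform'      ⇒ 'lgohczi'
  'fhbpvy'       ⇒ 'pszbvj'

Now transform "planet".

What's happening: shift every letter 6 places backward in the alphabet (wrapping around), then move the last 2 characters to the front (rotate right by 2).
Doing the same to "planet": "ynjfuh".

ynjfuh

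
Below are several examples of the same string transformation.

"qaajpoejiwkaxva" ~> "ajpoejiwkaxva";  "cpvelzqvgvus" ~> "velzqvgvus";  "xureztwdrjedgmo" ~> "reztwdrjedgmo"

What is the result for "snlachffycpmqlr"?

lachffycpmqlr

The transformation: delete the first 2 characters.
"snlachffycpmqlr" → "lachffycpmqlr".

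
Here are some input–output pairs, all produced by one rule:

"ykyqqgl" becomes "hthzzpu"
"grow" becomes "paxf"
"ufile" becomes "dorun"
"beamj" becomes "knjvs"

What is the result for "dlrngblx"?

The pattern: shift every letter 9 places forward in the alphabet (wrapping around).
On "dlrngblx" that produces "muawpkug".

muawpkug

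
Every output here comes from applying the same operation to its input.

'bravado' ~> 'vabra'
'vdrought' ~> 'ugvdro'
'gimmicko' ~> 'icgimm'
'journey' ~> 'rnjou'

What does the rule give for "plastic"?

stpla

The pattern: delete the last 2 characters, then move the last 2 characters to the front (rotate right by 2).
Starting from "plastic": after the first operation, "plast"; after the second, "stpla".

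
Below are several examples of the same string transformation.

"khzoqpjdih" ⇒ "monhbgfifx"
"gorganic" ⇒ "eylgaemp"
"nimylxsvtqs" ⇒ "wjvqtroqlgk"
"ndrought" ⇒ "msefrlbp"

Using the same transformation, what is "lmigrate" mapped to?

epyrcjkg

The transformation: shift every letter 2 places backward in the alphabet (wrapping around), then move the first 3 characters to the end (rotate left by 3).
On "lmigrate": the first step gives "jkgepyrc", and the second then gives "epyrcjkg".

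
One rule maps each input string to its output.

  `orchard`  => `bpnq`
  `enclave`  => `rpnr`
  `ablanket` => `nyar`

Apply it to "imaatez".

Rule — shift every letter 13 places forward in the alphabet (wrapping around) — i.e. ROT13, then keep every other character starting from the first (positions 1st, 3rd, 5th, ...).
Applying both steps to "imaatez": "vznngrm", then "vngm".

vngm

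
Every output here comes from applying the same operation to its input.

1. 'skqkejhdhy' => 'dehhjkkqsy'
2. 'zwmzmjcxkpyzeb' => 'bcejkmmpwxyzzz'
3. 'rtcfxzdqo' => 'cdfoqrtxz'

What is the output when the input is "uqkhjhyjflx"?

In each case the input is transformed by: sort the characters into alphabetical order.
Applying that to "uqkhjhyjflx" gives "fhhjjklquxy".

fhhjjklquxy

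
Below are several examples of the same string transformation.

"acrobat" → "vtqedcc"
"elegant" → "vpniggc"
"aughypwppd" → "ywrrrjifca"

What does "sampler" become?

utrongc

The rule is to shift every letter 2 places forward in the alphabet (wrapping around), then sort the characters into reverse alphabetical order.
Applying both steps to "sampler": "ucorngt", then "utrongc".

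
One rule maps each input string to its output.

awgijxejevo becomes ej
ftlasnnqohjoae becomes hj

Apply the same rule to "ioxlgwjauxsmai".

xs

The pattern: move the last 3 characters to the front (rotate right by 3), then keep only the last 2 characters.
On "ioxlgwjauxsmai": the first step gives "maiioxlgwjauxs", and the second then gives "xs".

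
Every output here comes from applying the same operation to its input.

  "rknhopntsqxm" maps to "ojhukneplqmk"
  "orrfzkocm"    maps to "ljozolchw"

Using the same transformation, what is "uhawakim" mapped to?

The rule is to take characters alternately from the front and the back (1st, last, 2nd, 2nd-last, ...), then shift every letter 3 places backward in the alphabet (wrapping around).
Working it through for "uhawakim": intermediate "umhiakwa", final "rjefxhtx".

rjefxhtx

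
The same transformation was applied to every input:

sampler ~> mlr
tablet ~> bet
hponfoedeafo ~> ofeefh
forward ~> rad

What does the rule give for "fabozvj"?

bzj

The pattern: move the first character to the end, then keep every other character starting from the second (positions 2nd, 4th, 6th, ...).
Working it through for "fabozvj": intermediate "abozvjf", final "bzj".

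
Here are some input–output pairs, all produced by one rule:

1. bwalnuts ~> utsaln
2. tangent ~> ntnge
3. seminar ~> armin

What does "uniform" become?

rmifo

Rule — delete the first 2 characters, then move the first 3 characters to the end (rotate left by 3).
So "uniform" becomes "rmifo".
(Check on "bwalnuts": → "alnuts" → "utsaln" ✓)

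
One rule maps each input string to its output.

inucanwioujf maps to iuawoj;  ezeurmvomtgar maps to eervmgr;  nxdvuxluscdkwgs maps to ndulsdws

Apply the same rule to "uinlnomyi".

What's happening: keep every other character starting from the first (positions 1st, 3rd, 5th, ...).
Doing the same to "uinlnomyi": "unnmi".

unnmi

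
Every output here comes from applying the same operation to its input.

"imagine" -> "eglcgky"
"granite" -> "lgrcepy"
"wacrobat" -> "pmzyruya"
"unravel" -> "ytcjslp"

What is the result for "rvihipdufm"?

In each case the input is transformed by: shift every letter 2 places backward in the alphabet (wrapping around), then move the first 3 characters to the end (rotate left by 3).
So "rvihipdufm" becomes "fgnbsdkptg".
(Check on "granite": → "epylgrc" → "lgrcepy" ✓)

fgnbsdkptg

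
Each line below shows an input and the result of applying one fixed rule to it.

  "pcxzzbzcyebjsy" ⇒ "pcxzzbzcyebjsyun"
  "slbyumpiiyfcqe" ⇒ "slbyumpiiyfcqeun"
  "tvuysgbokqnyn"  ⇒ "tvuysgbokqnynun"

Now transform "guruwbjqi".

guruwbjqiun

What's happening: append "un".
Applying that to "guruwbjqi" gives "guruwbjqiun".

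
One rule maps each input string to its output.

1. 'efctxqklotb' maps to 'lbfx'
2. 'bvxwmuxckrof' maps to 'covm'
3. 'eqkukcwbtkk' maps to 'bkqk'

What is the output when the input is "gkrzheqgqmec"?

The rule is to keep one character in every 3, starting at position 2 (positions 2nd, 5th, 8th, ...), then move the first 2 characters to the end (rotate left by 2).
Working it through for "gkrzheqgqmec": intermediate "khge", final "gekh".

gekh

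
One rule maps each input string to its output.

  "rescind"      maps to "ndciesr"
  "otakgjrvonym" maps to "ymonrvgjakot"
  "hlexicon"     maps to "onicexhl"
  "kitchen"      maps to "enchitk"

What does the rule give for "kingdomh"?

mhdongki

Looking at the pairs, the operation is to reverse the string, then swap each adjacent pair of characters (1↔2, 3↔4, ...).
"kingdomh" → "hmodgnik" → "mhdongki".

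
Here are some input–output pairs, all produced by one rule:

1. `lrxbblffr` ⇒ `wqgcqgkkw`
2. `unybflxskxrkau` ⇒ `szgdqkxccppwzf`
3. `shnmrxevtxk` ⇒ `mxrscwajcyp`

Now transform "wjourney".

obztswdj

Each output is the input with this applied: shift every letter 5 places forward in the alphabet (wrapping around), then swap each adjacent pair of characters (1↔2, 3↔4, ...).
For "wjourney", step one produces "botzwsjd"; step two turns that into "obztswdj".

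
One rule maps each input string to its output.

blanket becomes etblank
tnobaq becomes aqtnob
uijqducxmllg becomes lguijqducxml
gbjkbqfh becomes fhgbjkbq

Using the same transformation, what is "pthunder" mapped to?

Each output is the input with this applied: move the last 2 characters to the front (rotate right by 2).
Applying that to "pthunder" gives "erpthund".

erpthund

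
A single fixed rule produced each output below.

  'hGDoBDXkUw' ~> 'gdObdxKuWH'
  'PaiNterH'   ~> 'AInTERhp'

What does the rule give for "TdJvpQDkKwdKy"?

The transformation: move the first character to the end, then flip the case of every letter.
Applying both steps to "TdJvpQDkKwdKy": "dJvpQDkKwdKyT", then "DjVPqdKkWDkYt".
(Check on "PaiNterH": → "aiNterHP" → "AInTERhp" ✓)

DjVPqdKkWDkYt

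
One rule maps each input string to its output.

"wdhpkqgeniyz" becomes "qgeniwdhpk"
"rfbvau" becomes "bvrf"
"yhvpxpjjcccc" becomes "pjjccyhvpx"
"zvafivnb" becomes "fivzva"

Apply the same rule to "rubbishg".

bisrub

The pattern: delete the last 2 characters, then swap the front and back halves of the string.
Applying both steps to "rubbishg": "rubbis", then "bisrub".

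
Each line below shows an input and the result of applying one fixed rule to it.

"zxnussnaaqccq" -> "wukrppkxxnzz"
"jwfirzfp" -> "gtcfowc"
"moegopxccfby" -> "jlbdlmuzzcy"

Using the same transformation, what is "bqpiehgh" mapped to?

In each case the input is transformed by: shift every letter 3 places backward in the alphabet (wrapping around), then delete the last character.
On "bqpiehgh": the first step gives "ynmfbede", and the second then gives "ynmfbed".

ynmfbed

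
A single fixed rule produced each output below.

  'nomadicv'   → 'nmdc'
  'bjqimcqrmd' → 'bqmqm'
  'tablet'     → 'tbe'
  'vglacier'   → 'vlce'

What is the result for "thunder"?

tudr

The rule is to keep every other character starting from the first (positions 1st, 3rd, 5th, ...).
"thunder" → "tudr".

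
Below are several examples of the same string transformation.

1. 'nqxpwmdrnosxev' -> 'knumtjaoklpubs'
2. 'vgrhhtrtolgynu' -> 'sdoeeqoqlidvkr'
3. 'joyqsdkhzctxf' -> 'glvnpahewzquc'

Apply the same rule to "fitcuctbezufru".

cfqzrzqybwrcor

What's happening: shift every letter 3 places backward in the alphabet (wrapping around).
For "fitcuctbezufru" the result is "cfqzrzqybwrcor".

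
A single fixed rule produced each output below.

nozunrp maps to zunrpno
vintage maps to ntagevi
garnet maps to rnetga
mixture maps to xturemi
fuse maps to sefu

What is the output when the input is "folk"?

lkfo

Rule — move the first 2 characters to the end (rotate left by 2).
"folk" → "lkfo".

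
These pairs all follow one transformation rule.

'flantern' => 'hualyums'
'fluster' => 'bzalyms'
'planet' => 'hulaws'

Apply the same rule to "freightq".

What's happening: shift every letter 7 places forward in the alphabet (wrapping around), then move the first 2 characters to the end (rotate left by 2).
On "freightq": the first step gives "mylpnoax", and the second then gives "lpnoaxmy".

lpnoaxmy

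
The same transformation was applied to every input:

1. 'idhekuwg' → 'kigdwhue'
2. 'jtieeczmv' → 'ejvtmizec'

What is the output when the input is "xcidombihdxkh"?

What's happening: take characters alternately from the front and the back (1st, last, 2nd, 2nd-last, ...), then move the last character to the front.
For "xcidombihdxkh", step one produces "xhckixddohmib"; step two turns that into "bxhckixddohmi".
(Check on "idhekuwg": → "igdwhuek" → "kigdwhue" ✓)

bxhckixddohmi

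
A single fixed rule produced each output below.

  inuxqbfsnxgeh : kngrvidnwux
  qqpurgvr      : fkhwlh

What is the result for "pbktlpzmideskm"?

The pattern: shift every letter 10 places backward in the alphabet (wrapping around), then delete the first 2 characters.
Applying both steps to "pbktlpzmideskm": "frajbfpcytuiac", then "ajbfpcytuiac".

ajbfpcytuiac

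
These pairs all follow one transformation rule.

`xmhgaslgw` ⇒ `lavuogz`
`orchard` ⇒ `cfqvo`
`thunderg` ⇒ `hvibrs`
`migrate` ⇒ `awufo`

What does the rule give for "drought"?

In each case the input is transformed by: shift every letter 12 places backward in the alphabet (wrapping around), then delete the last 2 characters.
For "drought" the result is "rfciu".

rfciu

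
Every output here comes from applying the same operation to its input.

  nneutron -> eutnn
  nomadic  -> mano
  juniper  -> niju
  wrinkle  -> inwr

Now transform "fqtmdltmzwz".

What's happening: delete the last 3 characters, then move the first 2 characters to the end (rotate left by 2).
Starting from "fqtmdltmzwz": after the first operation, "fqtmdltm"; after the second, "tmdltmfq".

tmdltmfq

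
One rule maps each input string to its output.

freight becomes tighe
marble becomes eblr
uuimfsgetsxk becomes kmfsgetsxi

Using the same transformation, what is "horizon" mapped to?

nizor

What's happening: delete the first 2 characters, then swap the first and last characters.
Working it through for "horizon": intermediate "rizon", final "nizor".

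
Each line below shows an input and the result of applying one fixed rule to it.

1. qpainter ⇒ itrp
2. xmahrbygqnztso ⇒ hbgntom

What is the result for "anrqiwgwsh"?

What's happening: move the first 2 characters to the end (rotate left by 2), then keep every other character starting from the second (positions 2nd, 4th, 6th, ...).
"anrqiwgwsh" → "qwwhn".

qwwhn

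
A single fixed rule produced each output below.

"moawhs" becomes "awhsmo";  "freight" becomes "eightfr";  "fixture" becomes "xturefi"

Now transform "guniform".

The pattern: move the first 2 characters to the end (rotate left by 2).
Doing the same to "guniform": "niformgu".

niformgu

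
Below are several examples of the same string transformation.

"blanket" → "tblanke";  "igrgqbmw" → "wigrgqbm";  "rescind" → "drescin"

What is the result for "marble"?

emarbl

What's happening: move the last character to the front.
"marble" → "emarbl".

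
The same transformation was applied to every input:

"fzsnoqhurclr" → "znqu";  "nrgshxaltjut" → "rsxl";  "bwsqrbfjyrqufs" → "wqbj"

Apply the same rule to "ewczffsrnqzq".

Looking at the pairs, the operation is to keep every other character starting from the second (positions 2nd, 4th, 6th, ...), then keep only the first 4 characters.
"ewczffsrnqzq" → "wzfrqq" → "wzfr".

wzfr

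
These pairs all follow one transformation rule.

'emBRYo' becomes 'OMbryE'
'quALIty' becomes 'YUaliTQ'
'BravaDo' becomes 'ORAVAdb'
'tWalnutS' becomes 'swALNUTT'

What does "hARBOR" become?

In each case the input is transformed by: flip the case of every letter, then swap the first and last characters.
Starting from "hARBOR": after the first operation, "Harbor"; after the second, "rarboH".

rarboH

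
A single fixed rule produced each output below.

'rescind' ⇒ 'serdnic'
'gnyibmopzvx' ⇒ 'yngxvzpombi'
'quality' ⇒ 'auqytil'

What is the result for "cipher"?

picreh

The pattern: reverse the string, then move the last 3 characters to the front (rotate right by 3).
Applying both steps to "cipher": "rehpic", then "picreh".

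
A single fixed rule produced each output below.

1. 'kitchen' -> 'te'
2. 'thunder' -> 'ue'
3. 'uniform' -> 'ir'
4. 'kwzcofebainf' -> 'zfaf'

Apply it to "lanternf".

Looking at the pairs, the operation is to keep one character in every 3, starting at position 3 (positions 3rd, 6th, 9th, ...).
On "lanternf" that produces "nr".

nr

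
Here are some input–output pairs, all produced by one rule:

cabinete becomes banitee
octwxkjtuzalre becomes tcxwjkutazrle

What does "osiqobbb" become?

The rule is to delete the first character, then swap each adjacent pair of characters (1↔2, 3↔4, ...).
"osiqobbb" → "siqobbb" → "isoqbbb".

isoqbbb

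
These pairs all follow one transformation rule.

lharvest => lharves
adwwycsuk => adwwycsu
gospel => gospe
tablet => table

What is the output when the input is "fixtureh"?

fixture

The rule is to delete the last character.
Doing the same to "fixtureh": "fixture".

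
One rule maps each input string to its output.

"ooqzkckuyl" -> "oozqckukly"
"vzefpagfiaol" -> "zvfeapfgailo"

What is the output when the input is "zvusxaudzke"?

The rule is to swap each adjacent pair of characters (1↔2, 3↔4, ...).
For "zvusxaudzke" the result is "vzsuaxdukze".

vzsuaxdukze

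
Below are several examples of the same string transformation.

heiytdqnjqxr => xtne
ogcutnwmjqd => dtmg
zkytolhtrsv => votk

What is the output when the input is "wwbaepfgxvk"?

kegw

Each output is the input with this applied: keep one character in every 3, starting at position 2 (positions 2nd, 5th, 8th, ...), then swap the first and last characters.
On "wwbaepfgxvk": the first step gives "wegk", and the second then gives "kegw".
(Check on "zkytolhtrsv": → "kotv" → "votk" ✓)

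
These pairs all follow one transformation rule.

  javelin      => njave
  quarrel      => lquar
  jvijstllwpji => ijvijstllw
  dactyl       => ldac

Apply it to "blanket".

What's happening: move the last character to the front, then delete the last 2 characters.
"blanket" → "tblan".

tblan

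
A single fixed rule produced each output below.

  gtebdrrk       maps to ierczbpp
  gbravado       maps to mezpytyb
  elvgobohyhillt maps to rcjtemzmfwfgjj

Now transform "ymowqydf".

Rule — shift every letter 2 places backward in the alphabet (wrapping around), then move the last character to the front.
Applying that to "ymowqydf" gives "dwkmuowb".
(Check on "gbravado": → "ezpytybm" → "mezpytyb" ✓)

dwkmuowb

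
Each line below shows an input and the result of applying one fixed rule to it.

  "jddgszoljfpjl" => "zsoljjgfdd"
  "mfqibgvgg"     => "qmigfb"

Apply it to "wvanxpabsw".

xwvpnaa

Looking at the pairs, the operation is to delete the last 3 characters, then sort the characters into reverse alphabetical order.
Applying both steps to "wvanxpabsw": "wvanxpa", then "xwvpnaa".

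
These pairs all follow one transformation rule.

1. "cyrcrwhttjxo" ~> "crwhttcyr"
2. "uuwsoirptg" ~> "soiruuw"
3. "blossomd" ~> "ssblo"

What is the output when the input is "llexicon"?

xille

What's happening: delete the last 3 characters, then move the first 3 characters to the end (rotate left by 3).
On "llexicon" that produces "xille".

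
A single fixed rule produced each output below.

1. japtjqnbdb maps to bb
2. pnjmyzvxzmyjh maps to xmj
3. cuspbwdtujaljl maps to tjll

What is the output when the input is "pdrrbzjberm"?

The transformation: keep every other character starting from the second (positions 2nd, 4th, 6th, ...), then delete the first 3 characters.
For "pdrrbzjberm", step one produces "drzbr"; step two turns that into "br".

br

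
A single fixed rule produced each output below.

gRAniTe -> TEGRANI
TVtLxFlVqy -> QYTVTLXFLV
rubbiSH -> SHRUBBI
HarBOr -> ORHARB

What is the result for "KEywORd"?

The transformation: move the last 2 characters to the front (rotate right by 2), then convert every letter to uppercase.
Starting from "KEywORd": after the first operation, "RdKEywO"; after the second, "RDKEYWO".

RDKEYWO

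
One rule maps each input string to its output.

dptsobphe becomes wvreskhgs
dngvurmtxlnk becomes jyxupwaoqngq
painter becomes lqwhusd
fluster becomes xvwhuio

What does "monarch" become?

Each output is the input with this applied: shift every letter 3 places forward in the alphabet (wrapping around), then move the first 2 characters to the end (rotate left by 2).
Starting from "monarch": after the first operation, "prqdufk"; after the second, "qdufkpr".

qdufkpr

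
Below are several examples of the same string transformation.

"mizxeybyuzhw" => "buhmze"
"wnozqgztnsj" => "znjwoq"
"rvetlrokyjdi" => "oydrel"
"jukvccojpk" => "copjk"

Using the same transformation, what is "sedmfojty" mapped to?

Each output is the input with this applied: keep every other character starting from the first (positions 1st, 3rd, 5th, ...), then move the last 3 characters to the front (rotate right by 3).
On "sedmfojty": the first step gives "sdfjy", and the second then gives "fjysd".
(Check on "rvetlrokyjdi": → "reloyd" → "oydrel" ✓)

fjysd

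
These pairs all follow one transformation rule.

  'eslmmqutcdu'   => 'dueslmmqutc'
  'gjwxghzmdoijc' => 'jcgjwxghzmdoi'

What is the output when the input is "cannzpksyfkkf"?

kfcannzpksyfk

Each output is the input with this applied: move the last 2 characters to the front (rotate right by 2).
So "cannzpksyfkkf" becomes "kfcannzpksyfk".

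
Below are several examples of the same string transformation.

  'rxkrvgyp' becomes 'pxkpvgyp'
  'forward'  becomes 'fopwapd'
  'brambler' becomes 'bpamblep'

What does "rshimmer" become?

pshimmep

Rule — replace every "r" with "p".
"rshimmer" → "pshimmep".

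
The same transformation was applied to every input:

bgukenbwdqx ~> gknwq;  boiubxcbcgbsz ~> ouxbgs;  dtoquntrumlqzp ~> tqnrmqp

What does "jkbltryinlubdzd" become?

What's happening: keep every other character starting from the second (positions 2nd, 4th, 6th, ...).
"jkbltryinlubdzd" → "klrilbz".

klrilbz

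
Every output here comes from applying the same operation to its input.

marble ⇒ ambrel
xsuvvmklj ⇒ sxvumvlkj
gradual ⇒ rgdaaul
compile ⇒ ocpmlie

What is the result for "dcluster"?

cdultsre

In each case the input is transformed by: swap each adjacent pair of characters (1↔2, 3↔4, ...).
On "dcluster" that produces "cdultsre".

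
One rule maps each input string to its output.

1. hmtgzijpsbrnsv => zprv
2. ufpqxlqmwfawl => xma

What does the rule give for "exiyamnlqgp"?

alp

Rule — keep one character in every 3, starting at position 2 (positions 2nd, 5th, 8th, ...), then delete the first character.
On "exiyamnlqgp": the first step gives "xalp", and the second then gives "alp".
(Check on "hmtgzijpsbrnsv": → "mzprv" → "zprv" ✓)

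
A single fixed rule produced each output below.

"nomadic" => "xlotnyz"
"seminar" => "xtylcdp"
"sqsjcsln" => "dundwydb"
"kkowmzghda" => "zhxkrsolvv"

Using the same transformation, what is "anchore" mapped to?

Each output is the input with this applied: shift every letter 11 places forward in the alphabet (wrapping around), then move the first 2 characters to the end (rotate left by 2).
Starting from "anchore": after the first operation, "lynszcp"; after the second, "nszcply".

nszcply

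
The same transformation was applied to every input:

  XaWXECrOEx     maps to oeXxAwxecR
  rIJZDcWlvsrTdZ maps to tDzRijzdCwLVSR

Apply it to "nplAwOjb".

oJBNPLaW

Each output is the input with this applied: flip the case of every letter, then move the last 3 characters to the front (rotate right by 3).
"nplAwOjb" → "oJBNPLaW".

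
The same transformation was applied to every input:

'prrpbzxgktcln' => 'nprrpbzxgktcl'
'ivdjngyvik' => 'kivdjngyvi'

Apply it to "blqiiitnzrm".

mblqiiitnzr

The transformation: move the last character to the front.
On "blqiiitnzrm" that produces "mblqiiitnzr".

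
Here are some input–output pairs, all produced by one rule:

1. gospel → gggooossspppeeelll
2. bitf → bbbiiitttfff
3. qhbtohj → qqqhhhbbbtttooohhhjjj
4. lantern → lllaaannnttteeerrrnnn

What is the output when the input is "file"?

What's happening: repeat every character 3 times.
So "file" becomes "fffiiillleee".

fffiiillleee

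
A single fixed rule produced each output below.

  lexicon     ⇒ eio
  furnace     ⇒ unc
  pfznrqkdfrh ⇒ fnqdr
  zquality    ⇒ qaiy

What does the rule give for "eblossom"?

bosm

In each case the input is transformed by: keep every other character starting from the second (positions 2nd, 4th, 6th, ...).
On "eblossom" that produces "bosm".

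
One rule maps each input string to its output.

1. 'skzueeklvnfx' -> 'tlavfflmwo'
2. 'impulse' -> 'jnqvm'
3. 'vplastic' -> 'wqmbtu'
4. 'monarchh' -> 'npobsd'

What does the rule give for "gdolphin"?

hepmqi

Rule — shift every letter 1 place forward in the alphabet (wrapping around), then delete the last 2 characters.
Starting from "gdolphin": after the first operation, "hepmqijo"; after the second, "hepmqi".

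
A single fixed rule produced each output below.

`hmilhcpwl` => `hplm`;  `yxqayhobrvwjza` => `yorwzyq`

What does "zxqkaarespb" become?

The rule is to move the first 3 characters to the end (rotate left by 3), then keep every other character starting from the second (positions 2nd, 4th, 6th, ...).
Working it through for "zxqkaarespb": intermediate "kaarespbzxq", final "arsbx".

arsbx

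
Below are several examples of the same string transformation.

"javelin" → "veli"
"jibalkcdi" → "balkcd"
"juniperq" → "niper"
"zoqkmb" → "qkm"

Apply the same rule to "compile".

mpil

The rule is to move the first 2 characters to the end (rotate left by 2), then delete the last 3 characters.
On "compile" that produces "mpil".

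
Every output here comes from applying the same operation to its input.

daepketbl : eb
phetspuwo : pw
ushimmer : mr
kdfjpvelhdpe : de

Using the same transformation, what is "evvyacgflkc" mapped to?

fk

What's happening: keep every other character starting from the second (positions 2nd, 4th, 6th, ...), then keep only the last 2 characters.
Doing the same to "evvyacgflkc": "fk".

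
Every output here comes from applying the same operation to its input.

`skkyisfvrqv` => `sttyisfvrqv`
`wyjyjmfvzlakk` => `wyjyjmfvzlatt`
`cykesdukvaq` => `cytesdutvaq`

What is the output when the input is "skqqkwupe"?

Rule — replace every "k" with "t".
Applying that to "skqqkwupe" gives "stqqtwupe".

stqqtwupe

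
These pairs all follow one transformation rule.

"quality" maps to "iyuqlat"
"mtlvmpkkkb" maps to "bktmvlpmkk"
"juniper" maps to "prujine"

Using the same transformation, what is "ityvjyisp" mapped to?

iptivyyjs

In each case the input is transformed by: swap each adjacent pair of characters (1↔2, 3↔4, ...), then move the last 2 characters to the front (rotate right by 2).
Working it through for "ityvjyisp": intermediate "tivyyjsip", final "iptivyyjs".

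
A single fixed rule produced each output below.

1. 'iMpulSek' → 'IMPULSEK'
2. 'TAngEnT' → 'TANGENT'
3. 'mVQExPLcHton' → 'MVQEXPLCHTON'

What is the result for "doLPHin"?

The pattern: convert every letter to uppercase.
Applying that to "doLPHin" gives "DOLPHIN".

DOLPHIN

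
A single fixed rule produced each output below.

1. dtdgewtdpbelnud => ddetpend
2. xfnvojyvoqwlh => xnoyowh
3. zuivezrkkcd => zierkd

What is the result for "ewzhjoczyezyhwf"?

The pattern: keep every other character starting from the first (positions 1st, 3rd, 5th, ...).
On "ewzhjoczyezyhwf" that produces "ezjcyzhf".

ezjcyzhf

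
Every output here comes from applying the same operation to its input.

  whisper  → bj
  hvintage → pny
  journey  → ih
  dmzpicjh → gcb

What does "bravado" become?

In each case the input is transformed by: keep one character in every 3, starting at position 2 (positions 2nd, 5th, 8th, ...), then shift every letter 6 places backward in the alphabet (wrapping around).
Applying that to "bravado" gives "lu".
(Check on "hvintage": → "vte" → "pny" ✓)

lu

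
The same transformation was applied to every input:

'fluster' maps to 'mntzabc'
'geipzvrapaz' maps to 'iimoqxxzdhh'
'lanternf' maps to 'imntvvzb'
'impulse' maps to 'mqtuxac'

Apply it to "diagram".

Rule — sort the characters into alphabetical order, then shift every letter 8 places forward in the alphabet (wrapping around).
Starting from "diagram": after the first operation, "aadgimr"; after the second, "iiloquz".

iiloquz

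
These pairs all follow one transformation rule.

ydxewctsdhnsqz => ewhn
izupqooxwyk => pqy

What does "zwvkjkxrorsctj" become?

The rule is to swap each adjacent pair of characters (1↔2, 3↔4, ...), then keep one character in every 3, starting at position 3 (positions 3rd, 6th, 9th, ...).
Working it through for "zwvkjkxrorsctj": intermediate "wzkvkjrxrocsjt", final "kjrs".
(Check on "izupqooxwyk": → "zipuoqxoywk" → "pqy" ✓)

kjrs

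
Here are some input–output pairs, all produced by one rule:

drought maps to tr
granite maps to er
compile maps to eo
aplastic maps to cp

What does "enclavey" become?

Each output is the input with this applied: swap the first and last characters, then keep only the first 2 characters.
"enclavey" → "ynclavee" → "yn".

yn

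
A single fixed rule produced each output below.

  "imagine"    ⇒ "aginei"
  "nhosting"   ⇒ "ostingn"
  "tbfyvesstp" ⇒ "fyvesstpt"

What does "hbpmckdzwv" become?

The transformation: move the first character to the end, then delete the first character.
Applying that to "hbpmckdzwv" gives "pmckdzwvh".

pmckdzwvh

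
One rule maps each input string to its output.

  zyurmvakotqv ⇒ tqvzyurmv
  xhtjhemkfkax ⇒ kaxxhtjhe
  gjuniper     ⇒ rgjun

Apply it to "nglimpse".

engli

What's happening: swap the front and back halves of the string, then delete the first 3 characters.
Starting from "nglimpse": after the first operation, "mpsengli"; after the second, "engli".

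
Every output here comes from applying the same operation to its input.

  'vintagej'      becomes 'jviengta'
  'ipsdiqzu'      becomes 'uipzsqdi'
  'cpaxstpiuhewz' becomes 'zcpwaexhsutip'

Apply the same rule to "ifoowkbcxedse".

The pattern: swap the first and last characters, then take characters alternately from the front and the back (1st, last, 2nd, 2nd-last, ...).
For "ifoowkbcxedse" the result is "eifsodoewxkcb".

eifsodoewxkcb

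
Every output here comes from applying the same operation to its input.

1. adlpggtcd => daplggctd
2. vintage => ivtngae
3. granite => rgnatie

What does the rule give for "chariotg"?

hcraoigt

The transformation: swap each adjacent pair of characters (1↔2, 3↔4, ...).
So "chariotg" becomes "hcraoigt".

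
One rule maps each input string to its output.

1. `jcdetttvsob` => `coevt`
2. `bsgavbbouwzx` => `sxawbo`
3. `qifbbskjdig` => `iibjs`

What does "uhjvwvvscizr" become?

hrvivs

The pattern: keep every other character starting from the second (positions 2nd, 4th, 6th, ...), then take characters alternately from the front and the back (1st, last, 2nd, 2nd-last, ...).
On "uhjvwvvscizr" that produces "hrvivs".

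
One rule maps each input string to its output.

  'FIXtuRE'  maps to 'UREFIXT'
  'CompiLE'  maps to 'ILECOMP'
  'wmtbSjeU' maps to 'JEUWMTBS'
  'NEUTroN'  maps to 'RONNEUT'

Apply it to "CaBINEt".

NETCABI

The rule is to move the last 3 characters to the front (rotate right by 3), then convert every letter to uppercase.
On "CaBINEt": the first step gives "NEtCaBI", and the second then gives "NETCABI".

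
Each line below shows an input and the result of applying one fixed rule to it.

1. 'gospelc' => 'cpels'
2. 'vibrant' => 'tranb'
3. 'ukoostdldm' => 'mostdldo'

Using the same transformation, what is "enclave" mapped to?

elavc

The pattern: delete the first 2 characters, then swap the first and last characters.
"enclave" → "elavc".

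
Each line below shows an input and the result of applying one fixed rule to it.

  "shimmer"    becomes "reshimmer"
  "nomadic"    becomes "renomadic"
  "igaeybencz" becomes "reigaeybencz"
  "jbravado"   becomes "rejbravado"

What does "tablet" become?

retablet

Looking at the pairs, the operation is to prepend "re".
On "tablet" that produces "retablet".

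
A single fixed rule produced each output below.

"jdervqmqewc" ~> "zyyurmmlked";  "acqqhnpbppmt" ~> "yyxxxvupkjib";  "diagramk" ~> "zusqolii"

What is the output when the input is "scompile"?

The rule is to shift every letter 8 places forward in the alphabet (wrapping around), then sort the characters into reverse alphabetical order.
"scompile" → "akwuxqtm" → "xwutqmka".
(Check on "jdervqmqewc": → "rlmzdyuymek" → "zyyurmmlked" ✓)

xwutqmka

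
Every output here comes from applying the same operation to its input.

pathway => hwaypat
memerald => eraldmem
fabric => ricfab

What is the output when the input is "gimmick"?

The transformation: move the first 3 characters to the end (rotate left by 3).
On "gimmick" that produces "mickgim".

mickgim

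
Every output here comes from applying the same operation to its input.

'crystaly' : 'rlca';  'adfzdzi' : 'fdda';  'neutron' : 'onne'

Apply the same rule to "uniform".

nmif

The rule is to sort the characters into reverse alphabetical order, then keep only the last 4 characters.
On "uniform": the first step gives "uronmif", and the second then gives "nmif".
(Check on "crystaly": → "yytsrlca" → "rlca" ✓)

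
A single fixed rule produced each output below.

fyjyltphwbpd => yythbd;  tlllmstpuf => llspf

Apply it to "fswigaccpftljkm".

Looking at the pairs, the operation is to keep every other character starting from the second (positions 2nd, 4th, 6th, ...).
Doing the same to "fswigaccpftljkm": "siacflk".

siacflk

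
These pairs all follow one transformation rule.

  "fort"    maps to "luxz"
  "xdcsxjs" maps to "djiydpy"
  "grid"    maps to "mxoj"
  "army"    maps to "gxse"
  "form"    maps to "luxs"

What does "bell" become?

hkrr

The pattern: shift every letter 6 places forward in the alphabet (wrapping around).
Doing the same to "bell": "hkrr".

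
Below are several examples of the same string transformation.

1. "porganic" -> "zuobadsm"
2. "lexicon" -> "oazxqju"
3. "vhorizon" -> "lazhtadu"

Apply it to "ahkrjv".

The pattern: shift every letter 12 places forward in the alphabet (wrapping around), then move the last 3 characters to the front (rotate right by 3).
On "ahkrjv": the first step gives "mtwdvh", and the second then gives "dvhmtw".

dvhmtw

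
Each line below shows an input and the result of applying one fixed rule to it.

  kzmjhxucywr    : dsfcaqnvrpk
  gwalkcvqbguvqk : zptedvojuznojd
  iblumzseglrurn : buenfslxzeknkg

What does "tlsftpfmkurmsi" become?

Rule — shift every letter 7 places backward in the alphabet (wrapping around).
"tlsftpfmkurmsi" → "melymiyfdnkflb".

melymiyfdnkflb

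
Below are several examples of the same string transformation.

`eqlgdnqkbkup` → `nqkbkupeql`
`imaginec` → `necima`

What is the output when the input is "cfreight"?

The transformation: move the first 3 characters to the end (rotate left by 3), then delete the first 2 characters.
Starting from "cfreight": after the first operation, "eightcfr"; after the second, "ghtcfr".

ghtcfr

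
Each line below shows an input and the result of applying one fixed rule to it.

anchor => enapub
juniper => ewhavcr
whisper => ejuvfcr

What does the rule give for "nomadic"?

pabznqv

Rule — shift every letter 13 places forward in the alphabet (wrapping around) — i.e. ROT13, then move the last character to the front.
Working it through for "nomadic": intermediate "abznqvp", final "pabznqv".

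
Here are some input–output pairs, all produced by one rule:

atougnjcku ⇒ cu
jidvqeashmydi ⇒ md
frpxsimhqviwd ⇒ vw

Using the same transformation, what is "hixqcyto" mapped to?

yo

The pattern: keep every other character starting from the second (positions 2nd, 4th, 6th, ...), then keep only the last 2 characters.
For "hixqcyto", step one produces "iqyo"; step two turns that into "yo".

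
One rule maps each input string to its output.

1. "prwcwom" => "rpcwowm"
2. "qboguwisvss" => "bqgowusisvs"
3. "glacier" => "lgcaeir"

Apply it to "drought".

rduohgt

What's happening: swap each adjacent pair of characters (1↔2, 3↔4, ...).
Doing the same to "drought": "rduohgt".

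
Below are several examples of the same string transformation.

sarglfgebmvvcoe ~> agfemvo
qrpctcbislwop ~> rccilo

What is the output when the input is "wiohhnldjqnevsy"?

What's happening: keep every other character starting from the second (positions 2nd, 4th, 6th, ...).
"wiohhnldjqnevsy" → "ihndqes".

ihndqes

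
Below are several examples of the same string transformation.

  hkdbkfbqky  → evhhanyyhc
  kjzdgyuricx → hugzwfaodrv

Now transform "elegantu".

briqbkdx

The rule is to shift every letter 3 places backward in the alphabet (wrapping around), then take characters alternately from the front and the back (1st, last, 2nd, 2nd-last, ...).
Applying both steps to "elegantu": "bibdxkqr", then "briqbkdx".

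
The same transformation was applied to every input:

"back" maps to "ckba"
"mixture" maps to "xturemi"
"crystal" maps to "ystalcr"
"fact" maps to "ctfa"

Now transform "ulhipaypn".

hipaypnul

Each output is the input with this applied: move the first 2 characters to the end (rotate left by 2).
Doing the same to "ulhipaypn": "hipaypnul".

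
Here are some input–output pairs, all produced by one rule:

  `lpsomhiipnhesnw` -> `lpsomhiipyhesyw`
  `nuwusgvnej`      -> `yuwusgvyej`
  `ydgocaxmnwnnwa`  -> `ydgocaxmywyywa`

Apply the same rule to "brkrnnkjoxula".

In each case the input is transformed by: replace every "n" with "y".
On "brkrnnkjoxula" that produces "brkryykjoxula".

brkryykjoxula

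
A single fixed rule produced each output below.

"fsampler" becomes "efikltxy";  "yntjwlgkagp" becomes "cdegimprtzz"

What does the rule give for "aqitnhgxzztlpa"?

abegijmmqssttz

The pattern: shift every letter 7 places backward in the alphabet (wrapping around), then sort the characters into alphabetical order.
On "aqitnhgxzztlpa": the first step gives "tjbmgazqssmeit", and the second then gives "abegijmmqssttz".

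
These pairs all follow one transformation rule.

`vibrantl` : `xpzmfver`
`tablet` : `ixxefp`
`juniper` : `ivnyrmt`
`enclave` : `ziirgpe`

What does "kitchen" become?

What's happening: shift every letter 4 places forward in the alphabet (wrapping around), then move the last 2 characters to the front (rotate right by 2).
For "kitchen", step one produces "omxglir"; step two turns that into "iromxgl".
(Check on "enclave": → "irgpezi" → "ziirgpe" ✓)

iromxgl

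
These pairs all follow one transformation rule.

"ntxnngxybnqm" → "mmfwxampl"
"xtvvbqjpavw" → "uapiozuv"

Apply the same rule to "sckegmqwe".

dflpvd

The transformation: shift every letter 1 place backward in the alphabet (wrapping around), then delete the first 3 characters.
For "sckegmqwe" the result is "dflpvd".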